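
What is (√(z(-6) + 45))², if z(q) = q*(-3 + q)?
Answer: 99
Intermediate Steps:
(√(z(-6) + 45))² = (√(-6*(-3 - 6) + 45))² = (√(-6*(-9) + 45))² = (√(54 + 45))² = (√99)² = (3*√11)² = 99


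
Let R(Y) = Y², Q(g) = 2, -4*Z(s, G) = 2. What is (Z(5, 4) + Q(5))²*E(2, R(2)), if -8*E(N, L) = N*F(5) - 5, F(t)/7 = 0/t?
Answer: 45/32 ≈ 1.4063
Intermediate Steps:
Z(s, G) = -½ (Z(s, G) = -¼*2 = -½)
F(t) = 0 (F(t) = 7*(0/t) = 7*0 = 0)
E(N, L) = 5/8 (E(N, L) = -(N*0 - 5)/8 = -(0 - 5)/8 = -⅛*(-5) = 5/8)
(Z(5, 4) + Q(5))²*E(2, R(2)) = (-½ + 2)²*(5/8) = (3/2)²*(5/8) = (9/4)*(5/8) = 45/32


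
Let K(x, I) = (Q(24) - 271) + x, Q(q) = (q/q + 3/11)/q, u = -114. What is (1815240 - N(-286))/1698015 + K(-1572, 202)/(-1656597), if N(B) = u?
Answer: 12041757367747/11251706219820 ≈ 1.0702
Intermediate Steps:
Q(q) = 14/(11*q) (Q(q) = (1 + 3*(1/11))/q = (1 + 3/11)/q = 14/(11*q))
N(B) = -114
K(x, I) = -35765/132 + x (K(x, I) = ((14/11)/24 - 271) + x = ((14/11)*(1/24) - 271) + x = (7/132 - 271) + x = -35765/132 + x)
(1815240 - N(-286))/1698015 + K(-1572, 202)/(-1656597) = (1815240 - 1*(-114))/1698015 + (-35765/132 - 1572)/(-1656597) = (1815240 + 114)*(1/1698015) - 243269/132*(-1/1656597) = 1815354*(1/1698015) + 243269/218670804 = 605118/566005 + 243269/218670804 = 12041757367747/11251706219820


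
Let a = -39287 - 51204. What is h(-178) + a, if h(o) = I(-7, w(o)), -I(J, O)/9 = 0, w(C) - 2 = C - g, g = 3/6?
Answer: -90491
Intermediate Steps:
g = ½ (g = 3*(⅙) = ½ ≈ 0.50000)
w(C) = 3/2 + C (w(C) = 2 + (C - 1*½) = 2 + (C - ½) = 2 + (-½ + C) = 3/2 + C)
I(J, O) = 0 (I(J, O) = -9*0 = 0)
h(o) = 0
a = -90491
h(-178) + a = 0 - 90491 = -90491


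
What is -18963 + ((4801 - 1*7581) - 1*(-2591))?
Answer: -19152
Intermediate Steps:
-18963 + ((4801 - 1*7581) - 1*(-2591)) = -18963 + ((4801 - 7581) + 2591) = -18963 + (-2780 + 2591) = -18963 - 189 = -19152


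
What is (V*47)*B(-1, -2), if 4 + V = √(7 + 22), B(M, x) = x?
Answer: 376 - 94*√29 ≈ -130.21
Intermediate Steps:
V = -4 + √29 (V = -4 + √(7 + 22) = -4 + √29 ≈ 1.3852)
(V*47)*B(-1, -2) = ((-4 + √29)*47)*(-2) = (-188 + 47*√29)*(-2) = 376 - 94*√29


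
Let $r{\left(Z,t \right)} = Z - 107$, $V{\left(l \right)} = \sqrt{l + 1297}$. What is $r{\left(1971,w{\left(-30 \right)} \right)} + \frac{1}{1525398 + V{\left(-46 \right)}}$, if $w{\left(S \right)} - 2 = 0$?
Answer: $\frac{1445742668019530}{775613019051} - \frac{\sqrt{139}}{775613019051} \approx 1864.0$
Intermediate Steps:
$w{\left(S \right)} = 2$ ($w{\left(S \right)} = 2 + 0 = 2$)
$V{\left(l \right)} = \sqrt{1297 + l}$
$r{\left(Z,t \right)} = -107 + Z$
$r{\left(1971,w{\left(-30 \right)} \right)} + \frac{1}{1525398 + V{\left(-46 \right)}} = \left(-107 + 1971\right) + \frac{1}{1525398 + \sqrt{1297 - 46}} = 1864 + \frac{1}{1525398 + \sqrt{1251}} = 1864 + \frac{1}{1525398 + 3 \sqrt{139}}$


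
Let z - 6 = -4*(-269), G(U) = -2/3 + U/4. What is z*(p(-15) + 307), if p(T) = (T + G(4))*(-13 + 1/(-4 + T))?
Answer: 30740702/57 ≈ 5.3931e+5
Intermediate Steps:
G(U) = -⅔ + U/4 (G(U) = -2*⅓ + U*(¼) = -⅔ + U/4)
z = 1082 (z = 6 - 4*(-269) = 6 + 1076 = 1082)
p(T) = (-13 + 1/(-4 + T))*(⅓ + T) (p(T) = (T + (-⅔ + (¼)*4))*(-13 + 1/(-4 + T)) = (T + (-⅔ + 1))*(-13 + 1/(-4 + T)) = (T + ⅓)*(-13 + 1/(-4 + T)) = (⅓ + T)*(-13 + 1/(-4 + T)) = (-13 + 1/(-4 + T))*(⅓ + T))
z*(p(-15) + 307) = 1082*((53 - 39*(-15)² + 146*(-15))/(3*(-4 - 15)) + 307) = 1082*((⅓)*(53 - 39*225 - 2190)/(-19) + 307) = 1082*((⅓)*(-1/19)*(53 - 8775 - 2190) + 307) = 1082*((⅓)*(-1/19)*(-10912) + 307) = 1082*(10912/57 + 307) = 1082*(28411/57) = 30740702/57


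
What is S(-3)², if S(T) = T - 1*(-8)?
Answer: 25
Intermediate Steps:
S(T) = 8 + T (S(T) = T + 8 = 8 + T)
S(-3)² = (8 - 3)² = 5² = 25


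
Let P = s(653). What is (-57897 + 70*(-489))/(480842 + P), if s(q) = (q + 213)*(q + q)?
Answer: -92127/1611838 ≈ -0.057157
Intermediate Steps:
s(q) = 2*q*(213 + q) (s(q) = (213 + q)*(2*q) = 2*q*(213 + q))
P = 1130996 (P = 2*653*(213 + 653) = 2*653*866 = 1130996)
(-57897 + 70*(-489))/(480842 + P) = (-57897 + 70*(-489))/(480842 + 1130996) = (-57897 - 34230)/1611838 = -92127*1/1611838 = -92127/1611838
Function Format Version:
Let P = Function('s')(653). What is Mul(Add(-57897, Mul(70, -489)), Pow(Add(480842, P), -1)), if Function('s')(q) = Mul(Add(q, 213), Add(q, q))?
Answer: Rational(-92127, 1611838) ≈ -0.057157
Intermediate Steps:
Function('s')(q) = Mul(2, q, Add(213, q)) (Function('s')(q) = Mul(Add(213, q), Mul(2, q)) = Mul(2, q, Add(213, q)))
P = 1130996 (P = Mul(2, 653, Add(213, 653)) = Mul(2, 653, 866) = 1130996)
Mul(Add(-57897, Mul(70, -489)), Pow(Add(480842, P), -1)) = Mul(Add(-57897, Mul(70, -489)), Pow(Add(480842, 1130996), -1)) = Mul(Add(-57897, -34230), Pow(1611838, -1)) = Mul(-92127, Rational(1, 1611838)) = Rational(-92127, 1611838)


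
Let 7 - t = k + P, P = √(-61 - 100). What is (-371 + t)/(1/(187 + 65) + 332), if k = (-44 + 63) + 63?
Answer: -112392/83665 - 252*I*√161/83665 ≈ -1.3434 - 0.038218*I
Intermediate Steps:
k = 82 (k = 19 + 63 = 82)
P = I*√161 (P = √(-161) = I*√161 ≈ 12.689*I)
t = -75 - I*√161 (t = 7 - (82 + I*√161) = 7 + (-82 - I*√161) = -75 - I*√161 ≈ -75.0 - 12.689*I)
(-371 + t)/(1/(187 + 65) + 332) = (-371 + (-75 - I*√161))/(1/(187 + 65) + 332) = (-446 - I*√161)/(1/252 + 332) = (-446 - I*√161)/(83665/252) = (-446 - I*√161)*(252/83665) = -112392/83665 - 252*I*√161/83665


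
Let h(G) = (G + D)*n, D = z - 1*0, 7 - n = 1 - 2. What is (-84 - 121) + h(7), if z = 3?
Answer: -125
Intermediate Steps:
n = 8 (n = 7 - (1 - 2) = 7 - 1*(-1) = 7 + 1 = 8)
D = 3 (D = 3 - 1*0 = 3 + 0 = 3)
h(G) = 24 + 8*G (h(G) = (G + 3)*8 = (3 + G)*8 = 24 + 8*G)
(-84 - 121) + h(7) = (-84 - 121) + (24 + 8*7) = -205 + (24 + 56) = -205 + 80 = -125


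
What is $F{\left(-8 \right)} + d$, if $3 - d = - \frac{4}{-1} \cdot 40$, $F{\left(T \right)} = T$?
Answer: $-165$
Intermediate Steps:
$d = -157$ ($d = 3 - - \frac{4}{-1} \cdot 40 = 3 - \left(-4\right) \left(-1\right) 40 = 3 - 4 \cdot 40 = 3 - 160 = -157$)
$F{\left(-8 \right)} + d = -8 - 157 = -165$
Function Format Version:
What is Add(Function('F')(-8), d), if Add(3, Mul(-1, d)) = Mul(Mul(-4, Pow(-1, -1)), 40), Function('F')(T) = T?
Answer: -165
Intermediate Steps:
d = -157 (d = Add(3, Mul(-1, Mul(Mul(-4, Pow(-1, -1)), 40))) = Add(3, Mul(-1, Mul(Mul(-4, -1), 40))) = Add(3, Mul(-1, Mul(4, 40))) = Add(3, Mul(-1, 160)) = Add(3, -160) = -157)
Add(Function('F')(-8), d) = Add(-8, -157) = -165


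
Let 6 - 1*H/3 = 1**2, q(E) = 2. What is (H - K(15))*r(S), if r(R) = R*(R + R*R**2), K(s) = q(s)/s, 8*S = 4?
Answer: 223/48 ≈ 4.6458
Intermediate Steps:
S = 1/2 (S = (1/8)*4 = 1/2 ≈ 0.50000)
K(s) = 2/s
r(R) = R*(R + R**3)
H = 15 (H = 18 - 3*1**2 = 18 - 3*1 = 18 - 3 = 15)
(H - K(15))*r(S) = (15 - 2/15)*((1/2)**2 + (1/2)**4) = (15 - 2/15)*(1/4 + 1/16) = (15 - 1*2/15)*(5/16) = (15 - 2/15)*(5/16) = (223/15)*(5/16) = 223/48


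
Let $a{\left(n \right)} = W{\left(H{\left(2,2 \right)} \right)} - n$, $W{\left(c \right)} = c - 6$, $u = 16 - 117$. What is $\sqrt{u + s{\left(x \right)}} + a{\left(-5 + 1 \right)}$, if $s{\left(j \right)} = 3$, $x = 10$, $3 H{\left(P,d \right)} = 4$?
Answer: $- \frac{2}{3} + 7 i \sqrt{2} \approx -0.66667 + 9.8995 i$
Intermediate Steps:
$H{\left(P,d \right)} = \frac{4}{3}$ ($H{\left(P,d \right)} = \frac{1}{3} \cdot 4 = \frac{4}{3}$)
$u = -101$
$W{\left(c \right)} = -6 + c$ ($W{\left(c \right)} = c - 6 = -6 + c$)
$a{\left(n \right)} = - \frac{14}{3} - n$ ($a{\left(n \right)} = \left(-6 + \frac{4}{3}\right) - n = - \frac{14}{3} - n$)
$\sqrt{u + s{\left(x \right)}} + a{\left(-5 + 1 \right)} = \sqrt{-101 + 3} - \frac{2}{3} = \sqrt{-98} - \frac{2}{3} = 7 i \sqrt{2} + \left(- \frac{14}{3} + 4\right) = 7 i \sqrt{2} - \frac{2}{3} = - \frac{2}{3} + 7 i \sqrt{2}$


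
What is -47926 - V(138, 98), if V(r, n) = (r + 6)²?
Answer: -68662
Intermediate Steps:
V(r, n) = (6 + r)²
-47926 - V(138, 98) = -47926 - (6 + 138)² = -47926 - 1*144² = -47926 - 1*20736 = -47926 - 20736 = -68662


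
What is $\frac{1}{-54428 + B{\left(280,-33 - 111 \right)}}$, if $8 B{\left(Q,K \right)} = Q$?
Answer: $- \frac{1}{54393} \approx -1.8385 \cdot 10^{-5}$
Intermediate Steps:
$B{\left(Q,K \right)} = \frac{Q}{8}$
$\frac{1}{-54428 + B{\left(280,-33 - 111 \right)}} = \frac{1}{-54428 + \frac{1}{8} \cdot 280} = \frac{1}{-54428 + 35} = \frac{1}{-54393} = - \frac{1}{54393}$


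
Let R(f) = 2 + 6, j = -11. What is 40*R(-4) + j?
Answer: 309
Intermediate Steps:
R(f) = 8
40*R(-4) + j = 40*8 - 11 = 320 - 11 = 309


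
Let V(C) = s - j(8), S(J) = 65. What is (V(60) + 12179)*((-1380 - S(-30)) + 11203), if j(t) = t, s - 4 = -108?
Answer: 117749786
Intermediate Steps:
s = -104 (s = 4 - 108 = -104)
V(C) = -112 (V(C) = -104 - 1*8 = -104 - 8 = -112)
(V(60) + 12179)*((-1380 - S(-30)) + 11203) = (-112 + 12179)*((-1380 - 1*65) + 11203) = 12067*((-1380 - 65) + 11203) = 12067*(-1445 + 11203) = 12067*9758 = 117749786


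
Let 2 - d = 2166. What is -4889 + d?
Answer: -7053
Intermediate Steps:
d = -2164 (d = 2 - 1*2166 = 2 - 2166 = -2164)
-4889 + d = -4889 - 2164 = -7053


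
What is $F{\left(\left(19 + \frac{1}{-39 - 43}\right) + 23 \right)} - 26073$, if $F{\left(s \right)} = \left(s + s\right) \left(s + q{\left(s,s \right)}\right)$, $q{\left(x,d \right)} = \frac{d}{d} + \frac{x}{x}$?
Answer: $- \frac{75238525}{3362} \approx -22379.0$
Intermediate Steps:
$q{\left(x,d \right)} = 2$ ($q{\left(x,d \right)} = 1 + 1 = 2$)
$F{\left(s \right)} = 2 s \left(2 + s\right)$ ($F{\left(s \right)} = \left(s + s\right) \left(s + 2\right) = 2 s \left(2 + s\right)$)
$F{\left(\left(19 + \frac{1}{-39 - 43}\right) + 23 \right)} - 26073 = 2 \left(\left(19 + \frac{1}{-39 - 43}\right) + 23\right) \left(2 + \left(\left(19 + \frac{1}{-39 - 43}\right) + 23\right)\right) - 26073 = 2 \left(\left(19 + \frac{1}{-82}\right) + 23\right) \left(2 + \left(\left(19 + \frac{1}{-82}\right) + 23\right)\right) - 26073 = 2 \left(\left(19 - \frac{1}{82}\right) + 23\right) \left(2 + \left(\left(19 - \frac{1}{82}\right) + 23\right)\right) - 26073 = 2 \left(\frac{1557}{82} + 23\right) \left(2 + \left(\frac{1557}{82} + 23\right)\right) - 26073 = 2 \cdot \frac{3443}{82} \left(2 + \frac{3443}{82}\right) - 26073 = 2 \cdot \frac{3443}{82} \cdot \frac{3607}{82} - 26073 = \frac{12418901}{3362} - 26073 = - \frac{75238525}{3362}$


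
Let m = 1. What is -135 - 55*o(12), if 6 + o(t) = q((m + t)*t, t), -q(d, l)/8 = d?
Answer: 68835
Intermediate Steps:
q(d, l) = -8*d
o(t) = -6 - 8*t*(1 + t) (o(t) = -6 - 8*(1 + t)*t = -6 - 8*t*(1 + t))
-135 - 55*o(12) = -135 - 55*(-6 - 8*12*(1 + 12)) = -135 - 55*(-6 - 8*12*13) = -135 - 55*(-6 - 1248) = -135 - 55*(-1254) = -135 + 68970 = 68835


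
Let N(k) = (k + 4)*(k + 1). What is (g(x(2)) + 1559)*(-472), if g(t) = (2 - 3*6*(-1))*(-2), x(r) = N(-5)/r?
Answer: -716968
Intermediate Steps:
N(k) = (1 + k)*(4 + k) (N(k) = (4 + k)*(1 + k) = (1 + k)*(4 + k))
x(r) = 4/r (x(r) = (4 + (-5)² + 5*(-5))/r = (4 + 25 - 25)/r = 4/r)
g(t) = -40 (g(t) = (2 - 18*(-1))*(-2) = (2 + 18)*(-2) = 20*(-2) = -40)
(g(x(2)) + 1559)*(-472) = (-40 + 1559)*(-472) = 1519*(-472) = -716968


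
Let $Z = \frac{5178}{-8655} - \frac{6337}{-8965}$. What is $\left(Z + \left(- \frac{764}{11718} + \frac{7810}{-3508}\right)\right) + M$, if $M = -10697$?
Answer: $- \frac{568760998111026359}{53159292724230} \approx -10699.0$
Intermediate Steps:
$Z = \frac{561731}{5172805}$ ($Z = 5178 \left(- \frac{1}{8655}\right) - - \frac{6337}{8965} = - \frac{1726}{2885} + \frac{6337}{8965} = \frac{561731}{5172805} \approx 0.10859$)
$\left(Z + \left(- \frac{764}{11718} + \frac{7810}{-3508}\right)\right) + M = \left(\frac{561731}{5172805} + \left(- \frac{764}{11718} + \frac{7810}{-3508}\right)\right) - 10697 = \left(\frac{561731}{5172805} + \left(\left(-764\right) \frac{1}{11718} + 7810 \left(- \frac{1}{3508}\right)\right)\right) - 10697 = \left(\frac{561731}{5172805} - \frac{23549423}{10276686}\right) - 10697 = - \frac{116043839938049}{53159292724230} - 10697 = - \frac{568760998111026359}{53159292724230}$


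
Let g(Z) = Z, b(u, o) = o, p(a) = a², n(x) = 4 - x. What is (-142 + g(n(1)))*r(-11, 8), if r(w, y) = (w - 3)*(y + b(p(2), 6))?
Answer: 27244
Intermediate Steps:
r(w, y) = (-3 + w)*(6 + y) (r(w, y) = (w - 3)*(y + 6) = (-3 + w)*(6 + y))
(-142 + g(n(1)))*r(-11, 8) = (-142 + (4 - 1*1))*(-18 - 3*8 + 6*(-11) - 11*8) = (-142 + (4 - 1))*(-18 - 24 - 66 - 88) = (-142 + 3)*(-196) = -139*(-196) = 27244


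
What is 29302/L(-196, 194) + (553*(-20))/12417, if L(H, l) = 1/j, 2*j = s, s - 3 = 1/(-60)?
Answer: 10854426331/248340 ≈ 43708.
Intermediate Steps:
s = 179/60 (s = 3 + 1/(-60) = 3 - 1/60 = 179/60 ≈ 2.9833)
j = 179/120 (j = (½)*(179/60) = 179/120 ≈ 1.4917)
L(H, l) = 120/179 (L(H, l) = 1/(179/120) = 120/179)
29302/L(-196, 194) + (553*(-20))/12417 = 29302/(120/179) + (553*(-20))/12417 = 29302*(179/120) - 11060*1/12417 = 2622529/60 - 11060/12417 = 10854426331/248340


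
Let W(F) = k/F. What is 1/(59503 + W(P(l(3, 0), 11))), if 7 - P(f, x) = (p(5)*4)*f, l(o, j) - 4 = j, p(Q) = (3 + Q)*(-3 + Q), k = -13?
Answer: 249/14816260 ≈ 1.6806e-5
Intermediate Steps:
p(Q) = (-3 + Q)*(3 + Q)
l(o, j) = 4 + j
P(f, x) = 7 - 64*f (P(f, x) = 7 - (-9 + 5²)*4*f = 7 - (-9 + 25)*4*f = 7 - 16*4*f = 7 - 64*f)
W(F) = -13/F
1/(59503 + W(P(l(3, 0), 11))) = 1/(59503 - 13/(7 - 64*(4 + 0))) = 1/(59503 - 13/(7 - 64*4)) = 1/(59503 - 13/(7 - 256)) = 1/(59503 - 13/(-249)) = 1/(59503 - 13*(-1/249)) = 1/(59503 + 13/249) = 1/(14816260/249) = 249/14816260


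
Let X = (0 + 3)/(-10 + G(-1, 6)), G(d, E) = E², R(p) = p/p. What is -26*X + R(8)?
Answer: -2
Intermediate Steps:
R(p) = 1
X = 3/26 (X = (0 + 3)/(-10 + 6²) = 3/(-10 + 36) = 3/26 ≈ 0.11538)
-26*X + R(8) = -26*3/26 + 1 = -3 + 1 = -2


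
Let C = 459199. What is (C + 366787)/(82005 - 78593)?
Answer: 412993/1706 ≈ 242.08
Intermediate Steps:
(C + 366787)/(82005 - 78593) = (459199 + 366787)/(82005 - 78593) = 825986/3412 = 825986*(1/3412) = 412993/1706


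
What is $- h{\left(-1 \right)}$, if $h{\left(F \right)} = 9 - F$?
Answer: $-10$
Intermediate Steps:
$- h{\left(-1 \right)} = - (9 - -1) = - (9 + 1) = \left(-1\right) 10 = -10$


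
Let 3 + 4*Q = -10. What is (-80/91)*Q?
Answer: 20/7 ≈ 2.8571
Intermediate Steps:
Q = -13/4 (Q = -¾ + (¼)*(-10) = -¾ - 5/2 = -13/4 ≈ -3.2500)
(-80/91)*Q = -80/91*(-13/4) = 20/7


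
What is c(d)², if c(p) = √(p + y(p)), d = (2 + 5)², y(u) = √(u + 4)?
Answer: 49 + √53 ≈ 56.280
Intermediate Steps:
y(u) = √(4 + u)
d = 49 (d = 7² = 49)
c(p) = √(p + √(4 + p))
c(d)² = (√(49 + √(4 + 49)))² = (√(49 + √53))² = 49 + √53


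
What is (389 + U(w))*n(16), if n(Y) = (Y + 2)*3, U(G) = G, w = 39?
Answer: 23112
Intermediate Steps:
n(Y) = 6 + 3*Y (n(Y) = (2 + Y)*3 = 6 + 3*Y)
(389 + U(w))*n(16) = (389 + 39)*(6 + 3*16) = 428*(6 + 48) = 428*54 = 23112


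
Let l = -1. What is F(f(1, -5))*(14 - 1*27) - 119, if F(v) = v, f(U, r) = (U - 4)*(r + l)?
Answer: -353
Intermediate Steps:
f(U, r) = (-1 + r)*(-4 + U) (f(U, r) = (U - 4)*(r - 1) = (-4 + U)*(-1 + r) = (-1 + r)*(-4 + U))
F(f(1, -5))*(14 - 1*27) - 119 = (4 - 1*1 - 4*(-5) + 1*(-5))*(14 - 1*27) - 119 = (4 - 1 + 20 - 5)*(14 - 27) - 119 = 18*(-13) - 119 = -234 - 119 = -353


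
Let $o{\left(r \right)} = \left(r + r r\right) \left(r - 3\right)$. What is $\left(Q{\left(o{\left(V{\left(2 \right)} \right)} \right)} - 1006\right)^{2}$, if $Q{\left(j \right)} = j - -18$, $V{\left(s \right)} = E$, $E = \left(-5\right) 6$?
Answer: $881971204$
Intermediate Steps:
$E = -30$
$V{\left(s \right)} = -30$
$o{\left(r \right)} = \left(-3 + r\right) \left(r + r^{2}\right)$ ($o{\left(r \right)} = \left(r + r^{2}\right) \left(-3 + r\right) = \left(-3 + r\right) \left(r + r^{2}\right)$)
$Q{\left(j \right)} = 18 + j$ ($Q{\left(j \right)} = j + 18 = 18 + j$)
$\left(Q{\left(o{\left(V{\left(2 \right)} \right)} \right)} - 1006\right)^{2} = \left(\left(18 - 30 \left(-3 + \left(-30\right)^{2} - -60\right)\right) - 1006\right)^{2} = \left(\left(18 - 30 \left(-3 + 900 + 60\right)\right) - 1006\right)^{2} = \left(\left(18 - 28710\right) - 1006\right)^{2} = \left(-28692 - 1006\right)^{2} = \left(-29698\right)^{2} = 881971204$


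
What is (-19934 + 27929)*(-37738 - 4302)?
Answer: -336109800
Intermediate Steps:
(-19934 + 27929)*(-37738 - 4302) = 7995*(-42040) = -336109800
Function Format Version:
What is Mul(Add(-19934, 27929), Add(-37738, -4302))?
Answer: -336109800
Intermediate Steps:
Mul(Add(-19934, 27929), Add(-37738, -4302)) = Mul(7995, -42040) = -336109800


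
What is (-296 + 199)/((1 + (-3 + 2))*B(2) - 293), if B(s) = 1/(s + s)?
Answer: 97/293 ≈ 0.33106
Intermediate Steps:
B(s) = 1/(2*s)
(-296 + 199)/((1 + (-3 + 2))*B(2) - 293) = (-296 + 199)/((1 + (-3 + 2))*((½)/2) - 293) = -97/((1 - 1)*((½)*(½)) - 293) = -97/(0*(¼) - 293) = -97/(0 - 293) = -97/(-293) = -97*(-1/293) = 97/293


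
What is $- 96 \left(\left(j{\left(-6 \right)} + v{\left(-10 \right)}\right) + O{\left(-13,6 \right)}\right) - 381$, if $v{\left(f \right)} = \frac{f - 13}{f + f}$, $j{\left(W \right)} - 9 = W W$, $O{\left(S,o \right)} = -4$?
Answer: $- \frac{22137}{5} \approx -4427.4$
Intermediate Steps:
$j{\left(W \right)} = 9 + W^{2}$ ($j{\left(W \right)} = 9 + W W = 9 + W^{2}$)
$v{\left(f \right)} = \frac{-13 + f}{2 f}$
$- 96 \left(\left(j{\left(-6 \right)} + v{\left(-10 \right)}\right) + O{\left(-13,6 \right)}\right) - 381 = - 96 \left(\left(\left(9 + \left(-6\right)^{2}\right) + \frac{-13 - 10}{2 \left(-10\right)}\right) - 4\right) - 381 = - 96 \left(\left(\left(9 + 36\right) + \frac{1}{2} \left(- \frac{1}{10}\right) \left(-23\right)\right) - 4\right) - 381 = - 96 \left(\left(45 + \frac{23}{20}\right) - 4\right) - 381 = - 96 \left(\frac{923}{20} - 4\right) - 381 = \left(-96\right) \frac{843}{20} - 381 = - \frac{20232}{5} - 381 = - \frac{22137}{5}$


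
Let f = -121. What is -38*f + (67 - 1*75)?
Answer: 4590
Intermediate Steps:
-38*f + (67 - 1*75) = -38*(-121) + (67 - 1*75) = 4598 + (67 - 75) = 4598 - 8 = 4590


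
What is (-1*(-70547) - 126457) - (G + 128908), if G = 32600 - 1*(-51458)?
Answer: -268876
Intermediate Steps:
G = 84058 (G = 32600 + 51458 = 84058)
(-1*(-70547) - 126457) - (G + 128908) = (-1*(-70547) - 126457) - (84058 + 128908) = (70547 - 126457) - 1*212966 = -55910 - 212966 = -268876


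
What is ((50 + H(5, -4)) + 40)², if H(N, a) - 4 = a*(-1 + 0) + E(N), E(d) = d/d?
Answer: 9801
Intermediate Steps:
E(d) = 1
H(N, a) = 5 - a (H(N, a) = 4 + (a*(-1 + 0) + 1) = 4 + (a*(-1) + 1) = 4 + (-a + 1) = 4 + (1 - a) = 5 - a)
((50 + H(5, -4)) + 40)² = ((50 + (5 - 1*(-4))) + 40)² = ((50 + (5 + 4)) + 40)² = ((50 + 9) + 40)² = (59 + 40)² = 99² = 9801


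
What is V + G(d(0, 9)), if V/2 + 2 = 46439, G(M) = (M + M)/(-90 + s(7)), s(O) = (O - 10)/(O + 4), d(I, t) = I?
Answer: 92874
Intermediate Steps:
s(O) = (-10 + O)/(4 + O)
G(M) = -22*M/993 (G(M) = (M + M)/(-90 + (-10 + 7)/(4 + 7)) = (2*M)/(-90 - 3/11) = (2*M)/(-993/11) = (2*M)*(-11/993) = -22*M/993)
V = 92874 (V = -4 + 2*46439 = -4 + 92878 = 92874)
V + G(d(0, 9)) = 92874 - 22/993*0 = 92874 + 0 = 92874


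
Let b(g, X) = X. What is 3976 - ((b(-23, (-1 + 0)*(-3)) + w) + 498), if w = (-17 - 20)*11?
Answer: 3882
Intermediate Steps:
w = -407 (w = -37*11 = -407)
3976 - ((b(-23, (-1 + 0)*(-3)) + w) + 498) = 3976 - (((-1 + 0)*(-3) - 407) + 498) = 3976 - ((-1*(-3) - 407) + 498) = 3976 - ((3 - 407) + 498) = 3976 - (-404 + 498) = 3976 - 1*94 = 3976 - 94 = 3882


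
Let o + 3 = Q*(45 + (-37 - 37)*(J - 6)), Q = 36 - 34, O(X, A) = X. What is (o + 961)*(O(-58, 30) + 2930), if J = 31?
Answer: -7616544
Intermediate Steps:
Q = 2
o = -3613 (o = -3 + 2*(45 + (-37 - 37)*(31 - 6)) = -3 + 2*(45 - 74*25) = -3 + 2*(45 - 1850) = -3 + 2*(-1805) = -3 - 3610 = -3613)
(o + 961)*(O(-58, 30) + 2930) = (-3613 + 961)*(-58 + 2930) = -2652*2872 = -7616544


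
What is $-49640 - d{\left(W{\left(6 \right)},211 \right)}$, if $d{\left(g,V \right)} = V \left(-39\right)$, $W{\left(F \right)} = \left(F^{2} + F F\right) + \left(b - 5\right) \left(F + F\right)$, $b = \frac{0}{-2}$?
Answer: $-41411$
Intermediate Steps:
$b = 0$ ($b = 0 \left(- \frac{1}{2}\right) = 0$)
$W{\left(F \right)} = - 10 F + 2 F^{2}$ ($W{\left(F \right)} = \left(F^{2} + F F\right) + \left(0 - 5\right) \left(F + F\right) = \left(F^{2} + F^{2}\right) - 5 \cdot 2 F = 2 F^{2} - 10 F = - 10 F + 2 F^{2}$)
$d{\left(g,V \right)} = - 39 V$
$-49640 - d{\left(W{\left(6 \right)},211 \right)} = -49640 - \left(-39\right) 211 = -49640 - -8229 = -49640 + 8229 = -41411$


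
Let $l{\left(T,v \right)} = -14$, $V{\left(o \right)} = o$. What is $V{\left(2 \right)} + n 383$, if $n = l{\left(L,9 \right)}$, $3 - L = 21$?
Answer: $-5360$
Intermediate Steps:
$L = -18$ ($L = 3 - 21 = -18$)
$n = -14$
$V{\left(2 \right)} + n 383 = 2 - 5362 = -5360$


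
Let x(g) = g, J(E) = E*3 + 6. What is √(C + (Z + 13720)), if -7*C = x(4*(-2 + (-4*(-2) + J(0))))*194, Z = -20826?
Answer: I*√413378/7 ≈ 91.849*I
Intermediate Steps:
J(E) = 6 + 3*E (J(E) = 3*E + 6 = 6 + 3*E)
C = -9312/7 (C = -4*(-2 + (-4*(-2) + (6 + 3*0)))*194/7 = -4*(-2 + (8 + (6 + 0)))*194/7 = -4*(-2 + (8 + 6))*194/7 = -4*(-2 + 14)*194/7 = -4*12*194/7 = -48*194/7 = -⅐*9312 = -9312/7 ≈ -1330.3)
√(C + (Z + 13720)) = √(-9312/7 + (-20826 + 13720)) = √(-9312/7 - 7106) = √(-59054/7) = I*√413378/7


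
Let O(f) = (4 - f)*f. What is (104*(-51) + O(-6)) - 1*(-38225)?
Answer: 32861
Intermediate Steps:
O(f) = f*(4 - f)
(104*(-51) + O(-6)) - 1*(-38225) = (104*(-51) - 6*(4 - 1*(-6))) - 1*(-38225) = (-5304 - 6*(4 + 6)) + 38225 = (-5304 - 6*10) + 38225 = (-5304 - 60) + 38225 = -5364 + 38225 = 32861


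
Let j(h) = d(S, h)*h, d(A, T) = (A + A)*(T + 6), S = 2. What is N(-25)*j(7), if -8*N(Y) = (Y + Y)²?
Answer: -113750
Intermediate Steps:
d(A, T) = 2*A*(6 + T) (d(A, T) = (2*A)*(6 + T) = 2*A*(6 + T))
N(Y) = -Y²/2 (N(Y) = -(Y + Y)²/8 = -4*Y²/8 = -Y²/2)
j(h) = h*(24 + 4*h) (j(h) = (2*2*(6 + h))*h = (24 + 4*h)*h = h*(24 + 4*h))
N(-25)*j(7) = (-½*(-25)²)*(4*7*(6 + 7)) = (-½*625)*(4*7*13) = -625/2*364 = -113750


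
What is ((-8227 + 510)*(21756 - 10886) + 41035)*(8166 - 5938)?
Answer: -186801658140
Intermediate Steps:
((-8227 + 510)*(21756 - 10886) + 41035)*(8166 - 5938) = (-7717*10870 + 41035)*2228 = (-83883790 + 41035)*2228 = -83842755*2228 = -186801658140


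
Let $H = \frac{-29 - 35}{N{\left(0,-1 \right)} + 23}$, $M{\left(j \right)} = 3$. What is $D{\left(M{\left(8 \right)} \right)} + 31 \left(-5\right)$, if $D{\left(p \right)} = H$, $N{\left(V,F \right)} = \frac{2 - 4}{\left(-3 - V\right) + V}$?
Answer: $- \frac{11197}{71} \approx -157.7$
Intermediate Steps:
$N{\left(V,F \right)} = \frac{2}{3}$ ($N{\left(V,F \right)} = - \frac{2}{-3} = \left(-2\right) \left(- \frac{1}{3}\right) = \frac{2}{3}$)
$H = - \frac{192}{71}$ ($H = \frac{-29 - 35}{\frac{2}{3} + 23} = - \frac{64}{\frac{71}{3}} = \left(-64\right) \frac{3}{71} = - \frac{192}{71} \approx -2.7042$)
$D{\left(p \right)} = - \frac{192}{71}$
$D{\left(M{\left(8 \right)} \right)} + 31 \left(-5\right) = - \frac{192}{71} + 31 \left(-5\right) = - \frac{192}{71} - 155 = - \frac{11197}{71}$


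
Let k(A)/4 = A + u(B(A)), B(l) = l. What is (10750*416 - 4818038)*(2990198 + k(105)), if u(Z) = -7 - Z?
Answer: -1034712446460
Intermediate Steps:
k(A) = -28 (k(A) = 4*(A + (-7 - A)) = 4*(-7) = -28)
(10750*416 - 4818038)*(2990198 + k(105)) = (10750*416 - 4818038)*(2990198 - 28) = (4472000 - 4818038)*2990170 = -346038*2990170 = -1034712446460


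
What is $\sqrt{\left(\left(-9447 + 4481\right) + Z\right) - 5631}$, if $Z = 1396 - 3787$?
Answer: $2 i \sqrt{3247} \approx 113.96 i$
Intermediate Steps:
$Z = -2391$ ($Z = 1396 - 3787 = -2391$)
$\sqrt{\left(\left(-9447 + 4481\right) + Z\right) - 5631} = \sqrt{\left(\left(-9447 + 4481\right) - 2391\right) - 5631} = \sqrt{\left(-4966 - 2391\right) - 5631} = \sqrt{-7357 - 5631} = \sqrt{-12988} = 2 i \sqrt{3247}$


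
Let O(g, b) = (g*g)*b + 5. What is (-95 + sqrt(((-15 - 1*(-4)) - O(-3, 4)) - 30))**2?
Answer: (95 - I*sqrt(82))**2 ≈ 8943.0 - 1720.5*I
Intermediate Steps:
O(g, b) = 5 + b*g**2 (O(g, b) = g**2*b + 5 = b*g**2 + 5 = 5 + b*g**2)
(-95 + sqrt(((-15 - 1*(-4)) - O(-3, 4)) - 30))**2 = (-95 + sqrt(((-15 - 1*(-4)) - (5 + 4*(-3)**2)) - 30))**2 = (-95 + sqrt(((-15 + 4) - (5 + 4*9)) - 30))**2 = (-95 + sqrt((-11 - (5 + 36)) - 30))**2 = (-95 + sqrt((-11 - 1*41) - 30))**2 = (-95 + sqrt((-11 - 41) - 30))**2 = (-95 + sqrt(-52 - 30))**2 = (-95 + sqrt(-82))**2 = (-95 + I*sqrt(82))**2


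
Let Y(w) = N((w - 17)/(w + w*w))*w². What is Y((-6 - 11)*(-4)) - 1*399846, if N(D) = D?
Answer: -9195302/23 ≈ -3.9980e+5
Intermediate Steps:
Y(w) = w²*(-17 + w)/(w + w²) (Y(w) = ((w - 17)/(w + w*w))*w² = ((-17 + w)/(w + w²))*w² = w²*(-17 + w)/(w + w²))
Y((-6 - 11)*(-4)) - 1*399846 = ((-6 - 11)*(-4))*(-17 + (-6 - 11)*(-4))/(1 + (-6 - 11)*(-4)) - 1*399846 = (-17*(-4))*(-17 - 17*(-4))/(1 - 17*(-4)) - 399846 = 68*(-17 + 68)/(1 + 68) - 399846 = 68*51/69 - 399846 = 68*(1/69)*51 - 399846 = 1156/23 - 399846 = -9195302/23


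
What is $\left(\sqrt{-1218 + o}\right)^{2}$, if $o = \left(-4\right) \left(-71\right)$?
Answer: $-934$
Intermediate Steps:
$o = 284$
$\left(\sqrt{-1218 + o}\right)^{2} = \left(\sqrt{-1218 + 284}\right)^{2} = \left(\sqrt{-934}\right)^{2} = \left(i \sqrt{934}\right)^{2} = -934$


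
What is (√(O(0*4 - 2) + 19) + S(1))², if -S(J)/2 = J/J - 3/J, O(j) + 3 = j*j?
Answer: 36 + 16*√5 ≈ 71.777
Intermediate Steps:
O(j) = -3 + j² (O(j) = -3 + j*j = -3 + j²)
S(J) = -2 + 6/J (S(J) = -2*(J/J - 3/J) = -2*(1 - 3/J) = -2 + 6/J)
(√(O(0*4 - 2) + 19) + S(1))² = (√((-3 + (0*4 - 2)²) + 19) + (-2 + 6/1))² = (√((-3 + (0 - 2)²) + 19) + (-2 + 6*1))² = (√((-3 + (-2)²) + 19) + (-2 + 6))² = (√((-3 + 4) + 19) + 4)² = (√(1 + 19) + 4)² = (√20 + 4)² = (2*√5 + 4)² = (4 + 2*√5)²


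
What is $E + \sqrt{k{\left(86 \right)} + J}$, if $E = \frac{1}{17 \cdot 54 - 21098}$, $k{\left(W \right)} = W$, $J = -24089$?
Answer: $- \frac{1}{20180} + 3 i \sqrt{2667} \approx -4.9554 \cdot 10^{-5} + 154.93 i$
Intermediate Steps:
$E = - \frac{1}{20180}$ ($E = \frac{1}{918 - 21098} = \frac{1}{-20180} = - \frac{1}{20180} \approx -4.9554 \cdot 10^{-5}$)
$E + \sqrt{k{\left(86 \right)} + J} = - \frac{1}{20180} + \sqrt{86 - 24089} = - \frac{1}{20180} + \sqrt{-24003} = - \frac{1}{20180} + 3 i \sqrt{2667}$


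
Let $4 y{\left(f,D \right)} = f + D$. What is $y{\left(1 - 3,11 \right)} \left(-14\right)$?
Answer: $- \frac{63}{2} \approx -31.5$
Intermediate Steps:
$y{\left(f,D \right)} = \frac{D}{4} + \frac{f}{4}$ ($y{\left(f,D \right)} = \frac{f + D}{4} = \frac{D + f}{4} = \frac{D}{4} + \frac{f}{4}$)
$y{\left(1 - 3,11 \right)} \left(-14\right) = \left(\frac{1}{4} \cdot 11 + \frac{1 - 3}{4}\right) \left(-14\right) = \left(\frac{11}{4} + \frac{1}{4} \left(-2\right)\right) \left(-14\right) = \left(\frac{11}{4} - \frac{1}{2}\right) \left(-14\right) = \frac{9}{4} \left(-14\right) = - \frac{63}{2}$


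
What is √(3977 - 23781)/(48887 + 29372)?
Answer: 2*I*√4951/78259 ≈ 0.0017982*I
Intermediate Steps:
√(3977 - 23781)/(48887 + 29372) = √(-19804)/78259 = (2*I*√4951)*(1/78259) = 2*I*√4951/78259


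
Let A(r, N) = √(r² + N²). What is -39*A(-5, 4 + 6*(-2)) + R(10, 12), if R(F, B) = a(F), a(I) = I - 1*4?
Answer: 6 - 39*√89 ≈ -361.93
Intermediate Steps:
a(I) = -4 + I (a(I) = I - 4 = -4 + I)
R(F, B) = -4 + F
A(r, N) = √(N² + r²)
-39*A(-5, 4 + 6*(-2)) + R(10, 12) = -39*√((4 + 6*(-2))² + (-5)²) + (-4 + 10) = -39*√((4 - 12)² + 25) + 6 = -39*√((-8)² + 25) + 6 = -39*√(64 + 25) + 6 = -39*√89 + 6 = 6 - 39*√89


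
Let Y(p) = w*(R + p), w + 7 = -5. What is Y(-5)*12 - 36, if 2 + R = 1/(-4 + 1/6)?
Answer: 23220/23 ≈ 1009.6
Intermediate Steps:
w = -12 (w = -7 - 5 = -12)
R = -52/23 (R = -2 + 1/(-4 + 1/6) = -2 + 1/(-4 + 1*(⅙)) = -2 + 1/(-4 + ⅙) = -2 + 1/(-23/6) = -2 - 6/23 = -52/23 ≈ -2.2609)
Y(p) = 624/23 - 12*p (Y(p) = -12*(-52/23 + p) = 624/23 - 12*p)
Y(-5)*12 - 36 = (624/23 - 12*(-5))*12 - 36 = (624/23 + 60)*12 - 36 = (2004/23)*12 - 36 = 24048/23 - 36 = 23220/23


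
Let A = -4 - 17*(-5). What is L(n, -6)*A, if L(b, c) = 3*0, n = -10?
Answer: 0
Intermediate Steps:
L(b, c) = 0
A = 81 (A = -4 + 85 = 81)
L(n, -6)*A = 0*81 = 0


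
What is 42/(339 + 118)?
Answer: 42/457 ≈ 0.091904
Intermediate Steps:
42/(339 + 118) = 42/457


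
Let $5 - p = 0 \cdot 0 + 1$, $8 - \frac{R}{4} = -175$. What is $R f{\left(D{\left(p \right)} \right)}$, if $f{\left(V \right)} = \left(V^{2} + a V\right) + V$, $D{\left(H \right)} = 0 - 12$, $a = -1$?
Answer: $105408$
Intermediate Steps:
$R = 732$ ($R = 32 - -700 = 32 + 700 = 732$)
$p = 4$ ($p = 5 - \left(0 \cdot 0 + 1\right) = 5 - \left(0 + 1\right) = 5 - 1 = 4$)
$D{\left(H \right)} = -12$ ($D{\left(H \right)} = 0 - 12 = -12$)
$f{\left(V \right)} = V^{2}$ ($f{\left(V \right)} = \left(V^{2} - V\right) + V = V^{2}$)
$R f{\left(D{\left(p \right)} \right)} = 732 \left(-12\right)^{2} = 732 \cdot 144 = 105408$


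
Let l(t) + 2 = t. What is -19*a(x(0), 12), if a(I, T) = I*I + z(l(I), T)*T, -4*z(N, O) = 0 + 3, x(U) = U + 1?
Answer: 152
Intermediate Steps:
x(U) = 1 + U
l(t) = -2 + t
z(N, O) = -¾ (z(N, O) = -(0 + 3)/4 = -¼*3 = -¾)
a(I, T) = I² - 3*T/4 (a(I, T) = I*I - 3*T/4 = I² - 3*T/4)
-19*a(x(0), 12) = -19*((1 + 0)² - ¾*12) = -19*(1² - 9) = -19*(1 - 9) = -19*(-8) = 152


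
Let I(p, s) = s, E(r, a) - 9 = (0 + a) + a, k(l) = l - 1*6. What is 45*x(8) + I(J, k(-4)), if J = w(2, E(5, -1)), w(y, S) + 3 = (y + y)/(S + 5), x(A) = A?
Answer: 350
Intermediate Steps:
k(l) = -6 + l (k(l) = l - 6 = -6 + l)
E(r, a) = 9 + 2*a (E(r, a) = 9 + ((0 + a) + a) = 9 + (a + a) = 9 + 2*a)
w(y, S) = -3 + 2*y/(5 + S) (w(y, S) = -3 + (y + y)/(S + 5) = -3 + (2*y)/(5 + S) = -3 + 2*y/(5 + S))
J = -8/3 (J = (-15 - 3*(9 + 2*(-1)) + 2*2)/(5 + (9 + 2*(-1))) = (-15 - 3*(9 - 2) + 4)/(5 + (9 - 2)) = (-15 - 3*7 + 4)/(5 + 7) = (-15 - 21 + 4)/12 = (1/12)*(-32) = -8/3 ≈ -2.6667)
45*x(8) + I(J, k(-4)) = 45*8 + (-6 - 4) = 360 - 10 = 350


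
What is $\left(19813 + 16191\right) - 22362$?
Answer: $13642$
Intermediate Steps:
$\left(19813 + 16191\right) - 22362 = 36004 - 22362 = 13642$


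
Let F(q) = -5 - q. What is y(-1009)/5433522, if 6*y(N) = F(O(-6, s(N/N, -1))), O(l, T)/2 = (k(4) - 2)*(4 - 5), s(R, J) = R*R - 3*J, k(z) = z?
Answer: -1/32601132 ≈ -3.0674e-8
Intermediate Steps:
s(R, J) = R² - 3*J
O(l, T) = -4 (O(l, T) = 2*((4 - 2)*(4 - 5)) = 2*(2*(-1)) = 2*(-2) = -4)
y(N) = -⅙ (y(N) = (-5 - 1*(-4))/6 = (-5 + 4)/6 = (⅙)*(-1) = -⅙)
y(-1009)/5433522 = -⅙/5433522 = -⅙*1/5433522 = -1/32601132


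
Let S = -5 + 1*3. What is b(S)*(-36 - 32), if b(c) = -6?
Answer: 408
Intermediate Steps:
S = -2 (S = -5 + 3 = -2)
b(S)*(-36 - 32) = -6*(-36 - 32) = -6*(-68) = 408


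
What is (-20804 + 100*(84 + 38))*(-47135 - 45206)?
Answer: 794501964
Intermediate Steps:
(-20804 + 100*(84 + 38))*(-47135 - 45206) = (-20804 + 100*122)*(-92341) = (-20804 + 12200)*(-92341) = -8604*(-92341) = 794501964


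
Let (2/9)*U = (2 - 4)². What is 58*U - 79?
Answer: 965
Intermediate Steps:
U = 18 (U = 9*(2 - 4)²/2 = (9/2)*(-2)² = (9/2)*4 = 18)
58*U - 79 = 58*18 - 79 = 1044 - 79 = 965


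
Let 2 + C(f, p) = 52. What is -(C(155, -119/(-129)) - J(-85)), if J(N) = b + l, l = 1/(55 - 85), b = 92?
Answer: 1259/30 ≈ 41.967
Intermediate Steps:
l = -1/30 (l = 1/(-30) = -1/30 ≈ -0.033333)
C(f, p) = 50 (C(f, p) = -2 + 52 = 50)
J(N) = 2759/30 (J(N) = 92 - 1/30 = 2759/30)
-(C(155, -119/(-129)) - J(-85)) = -(50 - 1*2759/30) = -(50 - 2759/30) = -1*(-1259/30) = 1259/30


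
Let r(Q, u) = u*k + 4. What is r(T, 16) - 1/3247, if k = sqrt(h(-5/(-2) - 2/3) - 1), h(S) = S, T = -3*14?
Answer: 12987/3247 + 8*sqrt(30)/3 ≈ 18.606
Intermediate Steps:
T = -42
k = sqrt(30)/6 (k = sqrt((-5/(-2) - 2/3) - 1) = sqrt((-5*(-1/2) - 2*1/3) - 1) = sqrt((5/2 - 2/3) - 1) = sqrt(11/6 - 1) = sqrt(5/6) = sqrt(30)/6 ≈ 0.91287)
r(Q, u) = 4 + u*sqrt(30)/6 (r(Q, u) = u*(sqrt(30)/6) + 4 = u*sqrt(30)/6 + 4 = 4 + u*sqrt(30)/6)
r(T, 16) - 1/3247 = (4 + (1/6)*16*sqrt(30)) - 1/3247 = (4 + 8*sqrt(30)/3) - 1*1/3247 = (4 + 8*sqrt(30)/3) - 1/3247 = 12987/3247 + 8*sqrt(30)/3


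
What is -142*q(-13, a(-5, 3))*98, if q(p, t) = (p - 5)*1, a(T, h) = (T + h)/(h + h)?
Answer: 250488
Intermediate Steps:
a(T, h) = (T + h)/(2*h) (a(T, h) = (T + h)/((2*h)) = (T + h)*(1/(2*h)) = (T + h)/(2*h))
q(p, t) = -5 + p (q(p, t) = (-5 + p)*1 = -5 + p)
-142*q(-13, a(-5, 3))*98 = -142*(-5 - 13)*98 = -142*(-18)*98 = 2556*98 = 250488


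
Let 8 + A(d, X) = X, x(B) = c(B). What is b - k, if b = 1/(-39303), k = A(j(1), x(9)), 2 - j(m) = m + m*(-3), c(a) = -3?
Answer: 432332/39303 ≈ 11.000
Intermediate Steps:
x(B) = -3
j(m) = 2 + 2*m (j(m) = 2 - (m + m*(-3)) = 2 - (m - 3*m) = 2 - (-2)*m = 2 + 2*m)
A(d, X) = -8 + X
k = -11 (k = -8 - 3 = -11)
b = -1/39303 ≈ -2.5443e-5
b - k = -1/39303 - 1*(-11) = -1/39303 + 11 = 432332/39303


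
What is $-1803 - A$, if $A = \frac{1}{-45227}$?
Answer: $- \frac{81544280}{45227} \approx -1803.0$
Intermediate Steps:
$A = - \frac{1}{45227} \approx -2.2111 \cdot 10^{-5}$
$-1803 - A = -1803 - - \frac{1}{45227} = -1803 + \frac{1}{45227} = - \frac{81544280}{45227}$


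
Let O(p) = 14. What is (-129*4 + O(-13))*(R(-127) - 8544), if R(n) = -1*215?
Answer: 4397018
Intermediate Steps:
R(n) = -215
(-129*4 + O(-13))*(R(-127) - 8544) = (-129*4 + 14)*(-215 - 8544) = (-516 + 14)*(-8759) = -502*(-8759) = 4397018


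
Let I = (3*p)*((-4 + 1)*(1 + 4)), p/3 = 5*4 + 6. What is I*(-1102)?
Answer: 3868020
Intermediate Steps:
p = 78 (p = 3*(5*4 + 6) = 3*(20 + 6) = 3*26 = 78)
I = -3510 (I = (3*78)*((-4 + 1)*(1 + 4)) = 234*(-3*5) = 234*(-15) = -3510)
I*(-1102) = -3510*(-1102) = 3868020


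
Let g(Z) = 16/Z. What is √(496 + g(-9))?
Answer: 4*√278/3 ≈ 22.231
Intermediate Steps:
√(496 + g(-9)) = √(496 + 16/(-9)) = √(496 + 16*(-⅑)) = √(496 - 16/9) = √(4448/9) = 4*√278/3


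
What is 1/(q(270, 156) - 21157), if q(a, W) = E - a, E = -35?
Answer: -1/21462 ≈ -4.6594e-5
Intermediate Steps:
q(a, W) = -35 - a
1/(q(270, 156) - 21157) = 1/((-35 - 1*270) - 21157) = 1/((-35 - 270) - 21157) = 1/(-305 - 21157) = 1/(-21462) = -1/21462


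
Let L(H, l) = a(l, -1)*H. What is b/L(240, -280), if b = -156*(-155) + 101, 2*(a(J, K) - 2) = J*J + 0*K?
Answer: 24281/9408480 ≈ 0.0025808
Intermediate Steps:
a(J, K) = 2 + J²/2 (a(J, K) = 2 + (J*J + 0*K)/2 = 2 + (J² + 0)/2 = 2 + J²/2)
b = 24281 (b = 24180 + 101 = 24281)
L(H, l) = H*(2 + l²/2) (L(H, l) = (2 + l²/2)*H = H*(2 + l²/2))
b/L(240, -280) = 24281/(((½)*240*(4 + (-280)²))) = 24281/(((½)*240*(4 + 78400))) = 24281/(((½)*240*78404)) = 24281/9408480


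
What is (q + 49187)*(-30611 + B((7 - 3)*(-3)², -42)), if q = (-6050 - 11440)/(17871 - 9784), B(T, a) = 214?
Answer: -12090643208263/8087 ≈ -1.4951e+9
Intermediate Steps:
q = -17490/8087 ≈ -2.1627
(q + 49187)*(-30611 + B((7 - 3)*(-3)², -42)) = (-17490/8087 + 49187)*(-30611 + 214) = (397757779/8087)*(-30397) = -12090643208263/8087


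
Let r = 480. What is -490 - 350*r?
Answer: -168490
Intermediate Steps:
-490 - 350*r = -490 - 350*480 = -490 - 168000 = -168490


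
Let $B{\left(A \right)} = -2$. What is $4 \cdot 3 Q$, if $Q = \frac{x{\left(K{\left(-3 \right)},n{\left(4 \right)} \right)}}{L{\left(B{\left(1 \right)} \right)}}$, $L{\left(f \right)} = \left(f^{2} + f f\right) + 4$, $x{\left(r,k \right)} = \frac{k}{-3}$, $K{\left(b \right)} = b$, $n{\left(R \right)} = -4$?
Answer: $\frac{4}{3} \approx 1.3333$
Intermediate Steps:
$x{\left(r,k \right)} = - \frac{k}{3}$ ($x{\left(r,k \right)} = k \left(- \frac{1}{3}\right) = - \frac{k}{3}$)
$L{\left(f \right)} = 4 + 2 f^{2}$ ($L{\left(f \right)} = \left(f^{2} + f^{2}\right) + 4 = 2 f^{2} + 4 = 4 + 2 f^{2}$)
$Q = \frac{1}{9}$ ($Q = \frac{\left(- \frac{1}{3}\right) \left(-4\right)}{4 + 2 \left(-2\right)^{2}} = \frac{4}{3 \left(4 + 2 \cdot 4\right)} = \frac{4}{3 \left(4 + 8\right)} = \frac{4}{3 \cdot 12} = \frac{4}{3} \cdot \frac{1}{12} = \frac{1}{9} \approx 0.11111$)
$4 \cdot 3 Q = 4 \cdot 3 \cdot \frac{1}{9} = 12 \cdot \frac{1}{9} = \frac{4}{3}$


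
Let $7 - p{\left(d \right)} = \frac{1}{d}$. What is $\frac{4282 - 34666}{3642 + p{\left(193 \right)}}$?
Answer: $- \frac{122169}{14672} \approx -8.3267$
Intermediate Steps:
$p{\left(d \right)} = 7 - \frac{1}{d}$
$\frac{4282 - 34666}{3642 + p{\left(193 \right)}} = \frac{4282 - 34666}{3642 + \left(7 - \frac{1}{193}\right)} = - \frac{30384}{3642 + \left(7 - \frac{1}{193}\right)} = - \frac{30384}{3642 + \frac{1350}{193}} = - \frac{30384}{\frac{704256}{193}} = \left(-30384\right) \frac{193}{704256} = - \frac{122169}{14672}$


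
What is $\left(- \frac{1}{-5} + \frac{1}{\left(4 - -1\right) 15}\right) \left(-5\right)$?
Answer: $- \frac{16}{15} \approx -1.0667$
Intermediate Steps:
$\left(- \frac{1}{-5} + \frac{1}{\left(4 - -1\right) 15}\right) \left(-5\right) = \left(\left(-1\right) \left(- \frac{1}{5}\right) + \frac{1}{4 + 1} \cdot \frac{1}{15}\right) \left(-5\right) = \left(\frac{1}{5} + \frac{1}{5} \cdot \frac{1}{15}\right) \left(-5\right) = \left(\frac{1}{5} + \frac{1}{75}\right) \left(-5\right) = \frac{16}{75} \left(-5\right) = - \frac{16}{15}$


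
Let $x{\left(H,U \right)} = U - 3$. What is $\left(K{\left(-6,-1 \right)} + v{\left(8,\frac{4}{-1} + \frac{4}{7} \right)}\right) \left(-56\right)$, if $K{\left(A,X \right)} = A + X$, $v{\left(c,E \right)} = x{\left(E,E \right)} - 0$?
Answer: $752$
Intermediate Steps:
$x{\left(H,U \right)} = -3 + U$
$v{\left(c,E \right)} = -3 + E$ ($v{\left(c,E \right)} = \left(-3 + E\right) - 0 = \left(-3 + E\right) + 0 = -3 + E$)
$\left(K{\left(-6,-1 \right)} + v{\left(8,\frac{4}{-1} + \frac{4}{7} \right)}\right) \left(-56\right) = \left(\left(-6 - 1\right) + \left(-3 + \left(\frac{4}{-1} + \frac{4}{7}\right)\right)\right) \left(-56\right) = \left(-7 + \left(-3 + \left(4 \left(-1\right) + 4 \cdot \frac{1}{7}\right)\right)\right) \left(-56\right) = \left(-7 + \left(-3 + \left(-4 + \frac{4}{7}\right)\right)\right) \left(-56\right) = \left(-7 - \frac{45}{7}\right) \left(-56\right) = \left(- \frac{94}{7}\right) \left(-56\right) = 752$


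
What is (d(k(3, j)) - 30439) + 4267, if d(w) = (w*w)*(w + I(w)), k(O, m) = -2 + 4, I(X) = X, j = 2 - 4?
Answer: -26156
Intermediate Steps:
j = -2
k(O, m) = 2
d(w) = 2*w³ (d(w) = (w*w)*(w + w) = w²*(2*w) = 2*w³)
(d(k(3, j)) - 30439) + 4267 = (2*2³ - 30439) + 4267 = (2*8 - 30439) + 4267 = (16 - 30439) + 4267 = -30423 + 4267 = -26156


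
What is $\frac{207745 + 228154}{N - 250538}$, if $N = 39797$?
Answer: $- \frac{435899}{210741} \approx -2.0684$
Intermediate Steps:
$\frac{207745 + 228154}{N - 250538} = \frac{207745 + 228154}{39797 - 250538} = \frac{435899}{-210741} = 435899 \left(- \frac{1}{210741}\right) = - \frac{435899}{210741}$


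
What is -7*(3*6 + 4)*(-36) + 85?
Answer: 5629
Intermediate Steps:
-7*(3*6 + 4)*(-36) + 85 = -7*(18 + 4)*(-36) + 85 = -7*22*(-36) + 85 = -154*(-36) + 85 = 5544 + 85 = 5629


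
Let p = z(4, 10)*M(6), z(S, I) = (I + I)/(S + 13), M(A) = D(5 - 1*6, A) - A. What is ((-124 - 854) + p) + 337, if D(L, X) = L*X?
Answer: -11137/17 ≈ -655.12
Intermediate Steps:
M(A) = -2*A (M(A) = (5 - 1*6)*A - A = (5 - 6)*A - A = -A - A = -2*A)
z(S, I) = 2*I/(13 + S) (z(S, I) = (2*I)/(13 + S) = 2*I/(13 + S))
p = -240/17 (p = (2*10/(13 + 4))*(-2*6) = (2*10/17)*(-12) = (2*10*(1/17))*(-12) = (20/17)*(-12) = -240/17 ≈ -14.118)
((-124 - 854) + p) + 337 = ((-124 - 854) - 240/17) + 337 = (-978 - 240/17) + 337 = -16866/17 + 337 = -11137/17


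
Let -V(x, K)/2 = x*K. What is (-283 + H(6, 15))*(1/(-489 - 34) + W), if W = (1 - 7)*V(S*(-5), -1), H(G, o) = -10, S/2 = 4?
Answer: -73554427/523 ≈ -1.4064e+5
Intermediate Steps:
S = 8 (S = 2*4 = 8)
V(x, K) = -2*K*x (V(x, K) = -2*x*K = -2*K*x)
W = 480 (W = (1 - 7)*(-2*(-1)*8*(-5)) = -(-12)*(-1)*(-40) = -6*(-80) = 480)
(-283 + H(6, 15))*(1/(-489 - 34) + W) = (-283 - 10)*(1/(-489 - 34) + 480) = -293*(1/(-523) + 480) = -293*(-1/523 + 480) = -293*251039/523 = -73554427/523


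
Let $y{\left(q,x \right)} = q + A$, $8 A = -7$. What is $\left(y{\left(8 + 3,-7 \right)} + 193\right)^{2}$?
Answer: $\frac{2640625}{64} \approx 41260.0$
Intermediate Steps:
$A = - \frac{7}{8}$ ($A = \frac{1}{8} \left(-7\right) = - \frac{7}{8} \approx -0.875$)
$y{\left(q,x \right)} = - \frac{7}{8} + q$ ($y{\left(q,x \right)} = q - \frac{7}{8} = - \frac{7}{8} + q$)
$\left(y{\left(8 + 3,-7 \right)} + 193\right)^{2} = \left(\left(- \frac{7}{8} + \left(8 + 3\right)\right) + 193\right)^{2} = \left(\left(- \frac{7}{8} + 11\right) + 193\right)^{2} = \left(\frac{81}{8} + 193\right)^{2} = \left(\frac{1625}{8}\right)^{2} = \frac{2640625}{64}$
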